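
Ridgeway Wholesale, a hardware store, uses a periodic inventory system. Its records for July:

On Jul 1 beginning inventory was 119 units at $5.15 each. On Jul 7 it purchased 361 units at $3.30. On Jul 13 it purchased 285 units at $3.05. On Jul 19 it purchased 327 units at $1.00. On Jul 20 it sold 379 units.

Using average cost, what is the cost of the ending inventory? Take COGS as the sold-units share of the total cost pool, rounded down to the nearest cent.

Ending inventory = $1,959.06

Jul 20, sell 379: 379/1092 × $3,000.40 → $1,041.34
Ending inventory (cost pool remaining) = $1,959.06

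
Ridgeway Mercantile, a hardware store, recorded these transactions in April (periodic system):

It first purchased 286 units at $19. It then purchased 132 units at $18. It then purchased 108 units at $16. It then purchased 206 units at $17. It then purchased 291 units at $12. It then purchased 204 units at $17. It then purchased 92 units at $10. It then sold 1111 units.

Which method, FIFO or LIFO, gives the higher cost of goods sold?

FIFO

FIFO COGS: 286 @ $19 + 132 @ $18 + 108 @ $16 + 206 @ $17 + 291 @ $12 + 88 @ $17 = $18,028
LIFO COGS: 92 @ $10 + 204 @ $17 + 291 @ $12 + 206 @ $17 + 108 @ $16 + 132 @ $18 + 78 @ $19 = $16,968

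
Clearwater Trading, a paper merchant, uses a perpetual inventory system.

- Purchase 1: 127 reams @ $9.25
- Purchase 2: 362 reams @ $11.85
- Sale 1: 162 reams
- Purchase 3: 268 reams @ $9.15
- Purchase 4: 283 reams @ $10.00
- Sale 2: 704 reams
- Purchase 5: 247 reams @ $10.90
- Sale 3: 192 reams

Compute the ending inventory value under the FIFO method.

Sale 1 (162) [FIFO — oldest first]: 127 @ $9.25 + 35 @ $11.85 = $1,589.50
Sale 2 (704) [FIFO — oldest first]: 327 @ $11.85 + 268 @ $9.15 + 109 @ $10.00 = $7,417.15
Sale 3 (192) [FIFO — oldest first]: 174 @ $10.00 + 18 @ $10.90 = $1,936.20
Total COGS = $1,589.50 + $7,417.15 + $1,936.20 = $10,942.85
Ending inventory: 229 @ $10.90 = $2,496.10
Check: goods available $13,438.95 = COGS $10,942.85 + ending $2,496.10

Ending inventory = $2,496.10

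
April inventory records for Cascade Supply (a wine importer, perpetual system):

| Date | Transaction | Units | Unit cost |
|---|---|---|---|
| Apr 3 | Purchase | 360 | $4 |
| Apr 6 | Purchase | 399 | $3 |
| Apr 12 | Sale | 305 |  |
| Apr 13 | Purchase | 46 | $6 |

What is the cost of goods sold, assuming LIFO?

Apr 12, 305 sold [LIFO — newest first]: 305 @ $3 = $915
Ending inventory: 360 @ $4 + 94 @ $3 + 46 @ $6 = $1,998

COGS = $915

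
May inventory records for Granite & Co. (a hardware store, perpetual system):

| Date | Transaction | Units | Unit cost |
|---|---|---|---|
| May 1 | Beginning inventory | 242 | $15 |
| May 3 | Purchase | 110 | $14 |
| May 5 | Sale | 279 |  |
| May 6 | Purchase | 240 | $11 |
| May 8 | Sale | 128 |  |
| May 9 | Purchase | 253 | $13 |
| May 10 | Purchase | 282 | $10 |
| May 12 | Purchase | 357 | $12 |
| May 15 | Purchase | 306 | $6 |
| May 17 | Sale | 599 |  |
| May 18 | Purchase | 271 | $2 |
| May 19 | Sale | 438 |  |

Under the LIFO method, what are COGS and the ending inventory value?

May 5, 279 sold [LIFO — newest first]: 110 @ $14 + 169 @ $15 = $4,075
May 8, 128 sold [LIFO — newest first]: 128 @ $11 = $1,408
May 17, 599 sold [LIFO — newest first]: 306 @ $6 + 293 @ $12 = $5,352
May 19, 438 sold [LIFO — newest first]: 271 @ $2 + 64 @ $12 + 103 @ $10 = $2,340
Total COGS = $4,075 + $1,408 + $5,352 + $2,340 = $13,175
Ending inventory: 73 @ $15 + 112 @ $11 + 253 @ $13 + 179 @ $10 = $7,406
Check: goods available $20,581 = COGS $13,175 + ending $7,406

COGS = $13,175; ending inventory = $7,406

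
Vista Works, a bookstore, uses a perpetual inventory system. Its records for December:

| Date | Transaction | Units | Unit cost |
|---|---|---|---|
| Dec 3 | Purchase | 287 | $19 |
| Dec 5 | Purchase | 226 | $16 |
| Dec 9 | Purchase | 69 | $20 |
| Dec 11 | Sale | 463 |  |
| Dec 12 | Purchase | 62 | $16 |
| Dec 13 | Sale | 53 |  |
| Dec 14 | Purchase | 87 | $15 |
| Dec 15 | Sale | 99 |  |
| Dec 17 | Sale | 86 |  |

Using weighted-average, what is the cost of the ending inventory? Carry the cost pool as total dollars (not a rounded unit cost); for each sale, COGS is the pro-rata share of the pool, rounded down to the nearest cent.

Ending inventory = $490.81

After Dec 3: 287 on hand, pool $5,453.00 (≈ $19.0000 each)
After Dec 5: 513 on hand, pool $9,069.00 (≈ $17.6784 each)
After Dec 9: 582 on hand, pool $10,449.00 (≈ $17.9536 each)
Dec 11, sell 463: 463/582 × $10,449.00 → $8,312.52
After Dec 12: 181 on hand, pool $3,128.48 (≈ $17.2844 each)
Dec 13, sell 53: 53/181 × $3,128.48 → $916.07
After Dec 14: 215 on hand, pool $3,517.41 (≈ $16.3600 each)
Dec 15, sell 99: 99/215 × $3,517.41 → $1,619.64
Dec 17, sell 86: 86/116 × $1,897.77 → $1,406.96
Total COGS = $8,312.52 + $916.07 + $1,619.64 + $1,406.96 = $12,255.19
Ending inventory (cost pool remaining) = $490.81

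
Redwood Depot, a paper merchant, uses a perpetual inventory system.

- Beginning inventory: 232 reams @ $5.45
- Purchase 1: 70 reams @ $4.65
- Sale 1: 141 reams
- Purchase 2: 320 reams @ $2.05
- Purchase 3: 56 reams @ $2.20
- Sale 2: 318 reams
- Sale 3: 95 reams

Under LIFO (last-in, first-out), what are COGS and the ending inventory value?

COGS = $1,693.30; ending inventory = $675.80

Sale 1 (141) [LIFO — newest first]: 70 @ $4.65 + 71 @ $5.45 = $712.45
Sale 2 (318) [LIFO — newest first]: 56 @ $2.20 + 262 @ $2.05 = $660.30
Sale 3 (95) [LIFO — newest first]: 58 @ $2.05 + 37 @ $5.45 = $320.55
Total COGS = $712.45 + $660.30 + $320.55 = $1,693.30
Ending inventory: 124 @ $5.45 = $675.80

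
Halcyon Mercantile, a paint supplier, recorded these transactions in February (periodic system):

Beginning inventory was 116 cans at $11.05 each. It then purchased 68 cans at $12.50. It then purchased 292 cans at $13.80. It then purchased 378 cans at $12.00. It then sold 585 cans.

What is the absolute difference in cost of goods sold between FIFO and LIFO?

FIFO COGS: 116 @ $11.05 + 68 @ $12.50 + 292 @ $13.80 + 109 @ $12.00 = $7,469.40
LIFO COGS: 378 @ $12.00 + 207 @ $13.80 = $7,392.60
Difference = |$7,469.40 − $7,392.60| = $76.80

$76.80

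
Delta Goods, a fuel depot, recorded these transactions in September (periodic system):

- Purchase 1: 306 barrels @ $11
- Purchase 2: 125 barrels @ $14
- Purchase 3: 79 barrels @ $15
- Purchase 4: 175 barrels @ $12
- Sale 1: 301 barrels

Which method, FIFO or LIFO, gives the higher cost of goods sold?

LIFO

FIFO COGS: 301 @ $11 = $3,311
LIFO COGS: 175 @ $12 + 79 @ $15 + 47 @ $14 = $3,943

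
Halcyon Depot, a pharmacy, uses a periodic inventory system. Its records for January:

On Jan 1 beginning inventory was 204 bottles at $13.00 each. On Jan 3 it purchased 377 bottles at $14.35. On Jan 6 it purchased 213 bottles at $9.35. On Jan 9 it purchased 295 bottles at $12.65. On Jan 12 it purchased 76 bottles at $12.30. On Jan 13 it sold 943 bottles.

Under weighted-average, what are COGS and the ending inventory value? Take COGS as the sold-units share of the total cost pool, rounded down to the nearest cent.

COGS = $11,915.02; ending inventory = $2,805.03

Jan 13, sell 943: 943/1165 × $14,720.05 → $11,915.02
Ending inventory (cost pool remaining) = $2,805.03
Check: goods available $14,720.05 = COGS $11,915.02 + ending $2,805.03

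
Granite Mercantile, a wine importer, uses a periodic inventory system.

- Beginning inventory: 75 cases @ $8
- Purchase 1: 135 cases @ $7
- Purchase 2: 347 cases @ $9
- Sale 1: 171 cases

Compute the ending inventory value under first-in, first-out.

Sale 1 (171) [FIFO — oldest first]: 75 @ $8 + 96 @ $7 = $1,272
Ending inventory: 39 @ $7 + 347 @ $9 = $3,396

Ending inventory = $3,396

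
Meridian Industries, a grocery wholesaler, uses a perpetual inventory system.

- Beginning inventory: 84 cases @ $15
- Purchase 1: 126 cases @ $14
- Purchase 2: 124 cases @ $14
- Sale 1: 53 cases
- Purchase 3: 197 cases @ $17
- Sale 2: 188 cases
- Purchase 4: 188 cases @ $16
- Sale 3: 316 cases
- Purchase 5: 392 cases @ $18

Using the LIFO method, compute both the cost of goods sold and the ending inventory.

COGS = $8,765; ending inventory = $9,408

Sale 1 (53) [LIFO — newest first]: 53 @ $14 = $742
Sale 2 (188) [LIFO — newest first]: 188 @ $17 = $3,196
Sale 3 (316) [LIFO — newest first]: 188 @ $16 + 9 @ $17 + 71 @ $14 + 48 @ $14 = $4,827
Total COGS = $742 + $3,196 + $4,827 = $8,765
Ending inventory: 84 @ $15 + 78 @ $14 + 392 @ $18 = $9,408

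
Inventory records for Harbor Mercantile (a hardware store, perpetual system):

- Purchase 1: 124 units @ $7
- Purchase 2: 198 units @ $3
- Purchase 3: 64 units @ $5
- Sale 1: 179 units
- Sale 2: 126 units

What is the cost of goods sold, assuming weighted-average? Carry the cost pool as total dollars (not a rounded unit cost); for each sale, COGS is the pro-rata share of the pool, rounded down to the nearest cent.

COGS = $1,408.05

After Purchase 1: 124 on hand, pool $868.00 (≈ $7.0000 each)
After Purchase 2: 322 on hand, pool $1,462.00 (≈ $4.5404 each)
After Purchase 3: 386 on hand, pool $1,782.00 (≈ $4.6166 each)
Sale 1, sell 179: 179/386 × $1,782.00 → $826.36
Sale 2, sell 126: 126/207 × $955.64 → $581.69
Total COGS = $826.36 + $581.69 = $1,408.05
Ending inventory (cost pool remaining) = $373.95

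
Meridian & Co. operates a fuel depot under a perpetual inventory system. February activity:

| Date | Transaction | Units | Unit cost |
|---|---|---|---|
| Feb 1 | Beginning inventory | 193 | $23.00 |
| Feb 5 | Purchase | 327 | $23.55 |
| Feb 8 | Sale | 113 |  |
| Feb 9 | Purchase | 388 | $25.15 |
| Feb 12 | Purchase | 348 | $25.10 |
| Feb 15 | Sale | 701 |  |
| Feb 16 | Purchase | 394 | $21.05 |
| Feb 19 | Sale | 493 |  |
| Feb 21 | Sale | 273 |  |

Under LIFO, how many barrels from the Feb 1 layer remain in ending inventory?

70

Feb 8, 113 sold [LIFO — newest first]: 113 @ $23.55 = $2,661.15
Feb 15, 701 sold [LIFO — newest first]: 348 @ $25.10 + 353 @ $25.15 = $17,612.75
Feb 19, 493 sold [LIFO — newest first]: 394 @ $21.05 + 35 @ $25.15 + 64 @ $23.55 = $10,681.15
Feb 21, 273 sold [LIFO — newest first]: 150 @ $23.55 + 123 @ $23.00 = $6,361.50
Total COGS = $2,661.15 + $17,612.75 + $10,681.15 + $6,361.50 = $37,316.55
Ending inventory: 70 @ $23.00 = $1,610.00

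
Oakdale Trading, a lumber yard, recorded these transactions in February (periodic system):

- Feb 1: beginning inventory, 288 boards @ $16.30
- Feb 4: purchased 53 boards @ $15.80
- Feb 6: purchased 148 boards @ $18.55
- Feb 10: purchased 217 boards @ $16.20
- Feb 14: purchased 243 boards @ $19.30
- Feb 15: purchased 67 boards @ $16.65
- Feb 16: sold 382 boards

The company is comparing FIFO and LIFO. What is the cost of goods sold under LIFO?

FIFO COGS: 288 @ $16.30 + 53 @ $15.80 + 41 @ $18.55 = $6,292.35
LIFO COGS: 67 @ $16.65 + 243 @ $19.30 + 72 @ $16.20 = $6,971.85

COGS = $6,971.85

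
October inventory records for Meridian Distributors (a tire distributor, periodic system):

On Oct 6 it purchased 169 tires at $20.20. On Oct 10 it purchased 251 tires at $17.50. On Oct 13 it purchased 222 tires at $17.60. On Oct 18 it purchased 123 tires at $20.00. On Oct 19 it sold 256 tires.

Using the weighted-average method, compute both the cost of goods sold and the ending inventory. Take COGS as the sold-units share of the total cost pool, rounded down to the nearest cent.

Oct 19, sell 256: 256/765 × $14,173.50 → $4,743.02
Ending inventory (cost pool remaining) = $9,430.48

COGS = $4,743.02; ending inventory = $9,430.48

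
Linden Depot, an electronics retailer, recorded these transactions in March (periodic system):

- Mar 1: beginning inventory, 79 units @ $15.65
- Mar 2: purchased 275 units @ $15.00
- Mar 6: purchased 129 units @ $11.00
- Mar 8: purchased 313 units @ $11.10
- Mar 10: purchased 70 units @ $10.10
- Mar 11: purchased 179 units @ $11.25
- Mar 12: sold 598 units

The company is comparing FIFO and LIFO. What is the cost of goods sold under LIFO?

COGS = $6,591.05

FIFO COGS: 79 @ $15.65 + 275 @ $15.00 + 129 @ $11.00 + 115 @ $11.10 = $8,056.85
LIFO COGS: 179 @ $11.25 + 70 @ $10.10 + 313 @ $11.10 + 36 @ $11.00 = $6,591.05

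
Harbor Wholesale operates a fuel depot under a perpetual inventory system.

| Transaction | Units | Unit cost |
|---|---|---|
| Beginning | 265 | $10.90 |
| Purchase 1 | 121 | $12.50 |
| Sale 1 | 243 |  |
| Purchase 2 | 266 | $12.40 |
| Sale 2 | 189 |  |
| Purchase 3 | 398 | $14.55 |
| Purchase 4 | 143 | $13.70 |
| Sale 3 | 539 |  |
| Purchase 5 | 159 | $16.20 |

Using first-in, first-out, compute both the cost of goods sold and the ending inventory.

COGS = $12,340.85; ending inventory = $5,684.35

Sale 1 (243) [FIFO — oldest first]: 243 @ $10.90 = $2,648.70
Sale 2 (189) [FIFO — oldest first]: 22 @ $10.90 + 121 @ $12.50 + 46 @ $12.40 = $2,322.70
Sale 3 (539) [FIFO — oldest first]: 220 @ $12.40 + 319 @ $14.55 = $7,369.45
Total COGS = $2,648.70 + $2,322.70 + $7,369.45 = $12,340.85
Ending inventory: 79 @ $14.55 + 143 @ $13.70 + 159 @ $16.20 = $5,684.35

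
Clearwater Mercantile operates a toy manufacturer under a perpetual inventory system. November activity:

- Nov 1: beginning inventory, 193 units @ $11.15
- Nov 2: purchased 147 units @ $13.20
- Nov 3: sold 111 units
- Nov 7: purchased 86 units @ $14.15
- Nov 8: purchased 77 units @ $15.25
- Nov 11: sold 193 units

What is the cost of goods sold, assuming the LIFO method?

Nov 3, 111 sold [LIFO — newest first]: 111 @ $13.20 = $1,465.20
Nov 11, 193 sold [LIFO — newest first]: 77 @ $15.25 + 86 @ $14.15 + 30 @ $13.20 = $2,787.15
Total COGS = $1,465.20 + $2,787.15 = $4,252.35
Ending inventory: 193 @ $11.15 + 6 @ $13.20 = $2,231.15

COGS = $4,252.35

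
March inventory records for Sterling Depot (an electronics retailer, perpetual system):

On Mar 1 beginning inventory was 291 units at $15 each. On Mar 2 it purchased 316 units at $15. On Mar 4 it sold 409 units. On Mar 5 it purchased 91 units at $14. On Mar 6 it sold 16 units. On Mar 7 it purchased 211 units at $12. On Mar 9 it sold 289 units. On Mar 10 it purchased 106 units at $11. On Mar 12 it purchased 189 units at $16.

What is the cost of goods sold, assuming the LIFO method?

Mar 4, 409 sold [LIFO — newest first]: 316 @ $15 + 93 @ $15 = $6,135
Mar 6, 16 sold [LIFO — newest first]: 16 @ $14 = $224
Mar 9, 289 sold [LIFO — newest first]: 211 @ $12 + 75 @ $14 + 3 @ $15 = $3,627
Total COGS = $6,135 + $224 + $3,627 = $9,986
Ending inventory: 195 @ $15 + 106 @ $11 + 189 @ $16 = $7,115

COGS = $9,986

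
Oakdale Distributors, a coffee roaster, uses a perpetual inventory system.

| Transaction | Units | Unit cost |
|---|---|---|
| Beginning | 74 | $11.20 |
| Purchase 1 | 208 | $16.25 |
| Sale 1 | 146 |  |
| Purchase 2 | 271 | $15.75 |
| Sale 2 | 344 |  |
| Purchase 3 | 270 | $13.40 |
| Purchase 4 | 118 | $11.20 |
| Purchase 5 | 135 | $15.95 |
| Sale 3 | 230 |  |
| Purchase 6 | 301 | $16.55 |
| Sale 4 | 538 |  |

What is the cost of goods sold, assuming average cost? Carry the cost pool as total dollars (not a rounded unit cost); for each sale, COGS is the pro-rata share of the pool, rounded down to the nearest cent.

COGS = $18,761.42

After Beginning: 74 on hand, pool $828.80 (≈ $11.2000 each)
After Purchase 1: 282 on hand, pool $4,208.80 (≈ $14.9248 each)
Sale 1, sell 146: 146/282 × $4,208.80 → $2,179.02
After Purchase 2: 407 on hand, pool $6,298.03 (≈ $15.4743 each)
Sale 2, sell 344: 344/407 × $6,298.03 → $5,323.15
After Purchase 3: 333 on hand, pool $4,592.88 (≈ $13.7924 each)
After Purchase 4: 451 on hand, pool $5,914.48 (≈ $13.1141 each)
After Purchase 5: 586 on hand, pool $8,067.73 (≈ $13.7675 each)
Sale 3, sell 230: 230/586 × $8,067.73 → $3,166.51
After Purchase 6: 657 on hand, pool $9,882.77 (≈ $15.0423 each)
Sale 4, sell 538: 538/657 × $9,882.77 → $8,092.74
Total COGS = $2,179.02 + $5,323.15 + $3,166.51 + $8,092.74 = $18,761.42
Ending inventory (cost pool remaining) = $1,790.03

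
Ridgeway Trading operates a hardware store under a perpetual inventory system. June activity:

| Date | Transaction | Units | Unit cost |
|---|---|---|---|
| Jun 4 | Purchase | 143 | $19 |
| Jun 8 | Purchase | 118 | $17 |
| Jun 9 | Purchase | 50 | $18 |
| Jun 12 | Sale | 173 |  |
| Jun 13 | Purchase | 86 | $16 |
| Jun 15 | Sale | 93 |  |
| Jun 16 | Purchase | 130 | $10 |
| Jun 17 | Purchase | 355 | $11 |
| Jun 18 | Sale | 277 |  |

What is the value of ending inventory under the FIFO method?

Jun 12, 173 sold [FIFO — oldest first]: 143 @ $19 + 30 @ $17 = $3,227
Jun 15, 93 sold [FIFO — oldest first]: 88 @ $17 + 5 @ $18 = $1,586
Jun 18, 277 sold [FIFO — oldest first]: 45 @ $18 + 86 @ $16 + 130 @ $10 + 16 @ $11 = $3,662
Total COGS = $3,227 + $1,586 + $3,662 = $8,475
Ending inventory: 339 @ $11 = $3,729
Check: goods available $12,204 = COGS $8,475 + ending $3,729

Ending inventory = $3,729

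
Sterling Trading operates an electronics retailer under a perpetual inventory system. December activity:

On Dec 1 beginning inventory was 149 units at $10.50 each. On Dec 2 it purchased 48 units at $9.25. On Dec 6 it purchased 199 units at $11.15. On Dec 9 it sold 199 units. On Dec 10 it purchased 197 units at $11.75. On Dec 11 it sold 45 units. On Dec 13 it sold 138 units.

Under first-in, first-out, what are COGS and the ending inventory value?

COGS = $4,071.25; ending inventory = $2,470.85

Dec 9, 199 sold [FIFO — oldest first]: 149 @ $10.50 + 48 @ $9.25 + 2 @ $11.15 = $2,030.80
Dec 11, 45 sold [FIFO — oldest first]: 45 @ $11.15 = $501.75
Dec 13, 138 sold [FIFO — oldest first]: 138 @ $11.15 = $1,538.70
Total COGS = $2,030.80 + $501.75 + $1,538.70 = $4,071.25
Ending inventory: 14 @ $11.15 + 197 @ $11.75 = $2,470.85
Check: goods available $6,542.10 = COGS $4,071.25 + ending $2,470.85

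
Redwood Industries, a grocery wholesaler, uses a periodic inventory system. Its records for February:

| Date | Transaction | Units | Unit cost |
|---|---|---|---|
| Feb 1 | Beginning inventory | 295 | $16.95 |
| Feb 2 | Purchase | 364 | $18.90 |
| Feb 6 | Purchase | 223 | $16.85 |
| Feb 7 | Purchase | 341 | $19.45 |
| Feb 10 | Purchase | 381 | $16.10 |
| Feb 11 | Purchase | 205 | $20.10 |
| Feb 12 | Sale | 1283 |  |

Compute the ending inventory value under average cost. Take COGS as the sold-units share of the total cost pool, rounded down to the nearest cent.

Ending inventory = $9,457.09

Feb 12, sell 1283: 1283/1809 × $32,524.45 → $23,067.36
Ending inventory (cost pool remaining) = $9,457.09
Check: goods available $32,524.45 = COGS $23,067.36 + ending $9,457.09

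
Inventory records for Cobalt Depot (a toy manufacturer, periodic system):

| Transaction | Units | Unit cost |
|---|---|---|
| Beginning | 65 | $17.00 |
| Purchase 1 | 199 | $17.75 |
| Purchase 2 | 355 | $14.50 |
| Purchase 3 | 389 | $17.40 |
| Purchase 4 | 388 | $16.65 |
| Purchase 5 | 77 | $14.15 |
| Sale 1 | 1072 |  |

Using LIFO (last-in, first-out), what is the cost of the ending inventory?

Ending inventory = $6,623.75

Sale 1 (1072) [LIFO — newest first]: 77 @ $14.15 + 388 @ $16.65 + 389 @ $17.40 + 218 @ $14.50 = $17,479.35
Ending inventory: 65 @ $17.00 + 199 @ $17.75 + 137 @ $14.50 = $6,623.75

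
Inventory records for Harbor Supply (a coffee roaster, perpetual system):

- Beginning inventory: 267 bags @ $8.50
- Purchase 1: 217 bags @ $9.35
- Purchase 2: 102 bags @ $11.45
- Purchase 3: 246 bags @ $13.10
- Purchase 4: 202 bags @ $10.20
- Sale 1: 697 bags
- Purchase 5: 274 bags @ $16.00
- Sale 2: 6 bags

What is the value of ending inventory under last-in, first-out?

Ending inventory = $7,212.00

Sale 1 (697) [LIFO — newest first]: 202 @ $10.20 + 246 @ $13.10 + 102 @ $11.45 + 147 @ $9.35 = $7,825.35
Sale 2 (6) [LIFO — newest first]: 6 @ $16.00 = $96.00
Total COGS = $7,825.35 + $96.00 = $7,921.35
Ending inventory: 267 @ $8.50 + 70 @ $9.35 + 268 @ $16.00 = $7,212.00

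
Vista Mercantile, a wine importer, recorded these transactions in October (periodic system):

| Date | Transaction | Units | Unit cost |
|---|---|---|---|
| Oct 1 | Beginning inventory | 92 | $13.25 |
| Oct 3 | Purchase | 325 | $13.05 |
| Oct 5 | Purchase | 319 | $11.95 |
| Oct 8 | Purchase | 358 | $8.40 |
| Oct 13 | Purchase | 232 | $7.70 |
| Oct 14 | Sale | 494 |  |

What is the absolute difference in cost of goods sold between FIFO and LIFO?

FIFO COGS: 92 @ $13.25 + 325 @ $13.05 + 77 @ $11.95 = $6,380.40
LIFO COGS: 232 @ $7.70 + 262 @ $8.40 = $3,987.20
Difference = |$6,380.40 − $3,987.20| = $2,393.20

$2,393.20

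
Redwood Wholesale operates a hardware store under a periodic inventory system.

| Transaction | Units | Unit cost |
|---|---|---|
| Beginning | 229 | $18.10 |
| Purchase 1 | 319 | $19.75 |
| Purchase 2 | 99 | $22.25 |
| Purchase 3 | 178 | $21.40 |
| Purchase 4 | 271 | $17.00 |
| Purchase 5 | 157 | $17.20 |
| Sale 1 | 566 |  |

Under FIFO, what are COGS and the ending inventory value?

Sale 1 (566) [FIFO — oldest first]: 229 @ $18.10 + 319 @ $19.75 + 18 @ $22.25 = $10,845.65
Ending inventory: 81 @ $22.25 + 178 @ $21.40 + 271 @ $17.00 + 157 @ $17.20 = $12,918.85

COGS = $10,845.65; ending inventory = $12,918.85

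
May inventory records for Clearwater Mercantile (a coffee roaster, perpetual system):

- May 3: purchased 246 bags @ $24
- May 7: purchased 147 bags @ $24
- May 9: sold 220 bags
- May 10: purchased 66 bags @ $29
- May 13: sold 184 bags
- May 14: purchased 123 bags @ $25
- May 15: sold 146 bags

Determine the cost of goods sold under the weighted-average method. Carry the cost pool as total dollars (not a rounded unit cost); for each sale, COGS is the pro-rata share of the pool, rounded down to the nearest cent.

After May 3: 246 on hand, pool $5,904.00 (≈ $24.0000 each)
After May 7: 393 on hand, pool $9,432.00 (≈ $24.0000 each)
May 9, sell 220: 220/393 × $9,432.00 → $5,280.00
After May 10: 239 on hand, pool $6,066.00 (≈ $25.3808 each)
May 13, sell 184: 184/239 × $6,066.00 → $4,670.05
After May 14: 178 on hand, pool $4,470.95 (≈ $25.1177 each)
May 15, sell 146: 146/178 × $4,470.95 → $3,667.18
Total COGS = $5,280.00 + $4,670.05 + $3,667.18 = $13,617.23
Ending inventory (cost pool remaining) = $803.77

COGS = $13,617.23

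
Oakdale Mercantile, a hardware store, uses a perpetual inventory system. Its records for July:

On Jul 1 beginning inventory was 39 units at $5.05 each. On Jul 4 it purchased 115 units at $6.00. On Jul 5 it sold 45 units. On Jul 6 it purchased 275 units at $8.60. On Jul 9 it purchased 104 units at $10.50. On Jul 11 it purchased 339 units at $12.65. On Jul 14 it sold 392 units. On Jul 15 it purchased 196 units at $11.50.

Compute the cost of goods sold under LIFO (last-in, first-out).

COGS = $5,114.85

Jul 5, 45 sold [LIFO — newest first]: 45 @ $6.00 = $270.00
Jul 14, 392 sold [LIFO — newest first]: 339 @ $12.65 + 53 @ $10.50 = $4,844.85
Total COGS = $270.00 + $4,844.85 = $5,114.85
Ending inventory: 39 @ $5.05 + 70 @ $6.00 + 275 @ $8.60 + 51 @ $10.50 + 196 @ $11.50 = $5,771.45
Check: goods available $10,886.30 = COGS $5,114.85 + ending $5,771.45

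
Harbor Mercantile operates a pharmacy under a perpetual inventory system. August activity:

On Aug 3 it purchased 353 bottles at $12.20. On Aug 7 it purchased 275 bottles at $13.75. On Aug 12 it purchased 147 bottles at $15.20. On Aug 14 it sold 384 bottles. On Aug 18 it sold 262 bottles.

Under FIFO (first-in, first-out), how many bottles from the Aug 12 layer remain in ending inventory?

129

Aug 14, 384 sold [FIFO — oldest first]: 353 @ $12.20 + 31 @ $13.75 = $4,732.85
Aug 18, 262 sold [FIFO — oldest first]: 244 @ $13.75 + 18 @ $15.20 = $3,628.60
Total COGS = $4,732.85 + $3,628.60 = $8,361.45
Ending inventory: 129 @ $15.20 = $1,960.80
Check: goods available $10,322.25 = COGS $8,361.45 + ending $1,960.80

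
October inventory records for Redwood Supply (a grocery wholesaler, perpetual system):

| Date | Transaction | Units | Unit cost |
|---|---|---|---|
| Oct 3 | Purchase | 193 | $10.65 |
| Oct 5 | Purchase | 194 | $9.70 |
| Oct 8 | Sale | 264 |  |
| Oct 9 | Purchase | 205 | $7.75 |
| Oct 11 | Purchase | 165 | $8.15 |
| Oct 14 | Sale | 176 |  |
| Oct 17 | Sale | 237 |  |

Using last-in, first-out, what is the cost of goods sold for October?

Oct 8, 264 sold [LIFO — newest first]: 194 @ $9.70 + 70 @ $10.65 = $2,627.30
Oct 14, 176 sold [LIFO — newest first]: 165 @ $8.15 + 11 @ $7.75 = $1,430.00
Oct 17, 237 sold [LIFO — newest first]: 194 @ $7.75 + 43 @ $10.65 = $1,961.45
Total COGS = $2,627.30 + $1,430.00 + $1,961.45 = $6,018.75
Ending inventory: 80 @ $10.65 = $852.00
Check: goods available $6,870.75 = COGS $6,018.75 + ending $852.00

COGS = $6,018.75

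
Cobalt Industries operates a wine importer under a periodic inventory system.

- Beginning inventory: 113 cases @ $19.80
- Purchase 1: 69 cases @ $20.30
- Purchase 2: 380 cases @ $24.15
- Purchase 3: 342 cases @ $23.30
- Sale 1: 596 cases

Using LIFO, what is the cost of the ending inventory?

Ending inventory = $6,681.00

Sale 1 (596) [LIFO — newest first]: 342 @ $23.30 + 254 @ $24.15 = $14,102.70
Ending inventory: 113 @ $19.80 + 69 @ $20.30 + 126 @ $24.15 = $6,681.00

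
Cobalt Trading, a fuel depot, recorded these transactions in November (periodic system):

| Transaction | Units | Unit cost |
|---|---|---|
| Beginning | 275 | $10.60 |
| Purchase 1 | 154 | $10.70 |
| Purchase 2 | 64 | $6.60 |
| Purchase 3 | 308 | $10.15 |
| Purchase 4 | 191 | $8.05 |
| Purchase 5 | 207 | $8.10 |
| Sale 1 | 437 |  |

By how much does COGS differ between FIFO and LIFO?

$1,005.50

FIFO COGS: 275 @ $10.60 + 154 @ $10.70 + 8 @ $6.60 = $4,615.60
LIFO COGS: 207 @ $8.10 + 191 @ $8.05 + 39 @ $10.15 = $3,610.10
Difference = |$4,615.60 − $3,610.10| = $1,005.50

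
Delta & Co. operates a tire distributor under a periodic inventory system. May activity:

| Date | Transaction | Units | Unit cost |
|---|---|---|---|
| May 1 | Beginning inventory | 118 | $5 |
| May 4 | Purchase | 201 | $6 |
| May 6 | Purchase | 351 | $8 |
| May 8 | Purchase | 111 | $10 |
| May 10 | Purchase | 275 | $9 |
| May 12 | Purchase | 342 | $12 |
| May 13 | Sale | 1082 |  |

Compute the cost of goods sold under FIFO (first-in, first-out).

COGS = $8,501

May 13, 1082 sold [FIFO — oldest first]: 118 @ $5 + 201 @ $6 + 351 @ $8 + 111 @ $10 + 275 @ $9 + 26 @ $12 = $8,501
Ending inventory: 316 @ $12 = $3,792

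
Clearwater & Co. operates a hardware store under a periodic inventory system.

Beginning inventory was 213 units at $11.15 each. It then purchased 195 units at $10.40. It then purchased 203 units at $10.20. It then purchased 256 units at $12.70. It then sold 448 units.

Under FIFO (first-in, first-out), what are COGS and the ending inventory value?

COGS = $4,810.95; ending inventory = $4,913.80

Sale 1 (448) [FIFO — oldest first]: 213 @ $11.15 + 195 @ $10.40 + 40 @ $10.20 = $4,810.95
Ending inventory: 163 @ $10.20 + 256 @ $12.70 = $4,913.80
Check: goods available $9,724.75 = COGS $4,810.95 + ending $4,913.80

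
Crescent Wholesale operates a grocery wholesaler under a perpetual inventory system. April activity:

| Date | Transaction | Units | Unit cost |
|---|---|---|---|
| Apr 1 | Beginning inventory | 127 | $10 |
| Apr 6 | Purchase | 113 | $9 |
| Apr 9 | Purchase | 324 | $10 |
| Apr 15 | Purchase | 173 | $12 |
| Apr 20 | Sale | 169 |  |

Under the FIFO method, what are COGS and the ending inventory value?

COGS = $1,648; ending inventory = $5,955

Apr 20, 169 sold [FIFO — oldest first]: 127 @ $10 + 42 @ $9 = $1,648
Ending inventory: 71 @ $9 + 324 @ $10 + 173 @ $12 = $5,955
Check: goods available $7,603 = COGS $1,648 + ending $5,955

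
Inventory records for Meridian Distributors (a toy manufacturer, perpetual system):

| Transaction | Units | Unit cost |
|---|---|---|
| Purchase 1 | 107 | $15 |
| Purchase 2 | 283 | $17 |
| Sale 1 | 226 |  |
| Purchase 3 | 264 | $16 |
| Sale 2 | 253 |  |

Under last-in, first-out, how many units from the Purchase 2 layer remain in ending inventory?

57

Sale 1 (226) [LIFO — newest first]: 226 @ $17 = $3,842
Sale 2 (253) [LIFO — newest first]: 253 @ $16 = $4,048
Total COGS = $3,842 + $4,048 = $7,890
Ending inventory: 107 @ $15 + 57 @ $17 + 11 @ $16 = $2,750
Check: goods available $10,640 = COGS $7,890 + ending $2,750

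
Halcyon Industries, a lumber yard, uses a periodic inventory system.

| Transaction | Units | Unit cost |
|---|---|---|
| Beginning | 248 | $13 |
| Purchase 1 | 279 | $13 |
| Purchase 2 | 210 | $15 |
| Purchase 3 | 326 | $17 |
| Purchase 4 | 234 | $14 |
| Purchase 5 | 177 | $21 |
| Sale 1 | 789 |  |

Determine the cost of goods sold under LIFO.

Sale 1 (789) [LIFO — newest first]: 177 @ $21 + 234 @ $14 + 326 @ $17 + 52 @ $15 = $13,315
Ending inventory: 248 @ $13 + 279 @ $13 + 158 @ $15 = $9,221

COGS = $13,315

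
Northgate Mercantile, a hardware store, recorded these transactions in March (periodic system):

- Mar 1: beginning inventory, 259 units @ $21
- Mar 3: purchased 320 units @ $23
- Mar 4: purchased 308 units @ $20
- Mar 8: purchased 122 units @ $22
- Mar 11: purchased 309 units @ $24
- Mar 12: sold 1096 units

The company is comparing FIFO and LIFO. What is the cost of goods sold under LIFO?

FIFO COGS: 259 @ $21 + 320 @ $23 + 308 @ $20 + 122 @ $22 + 87 @ $24 = $23,731
LIFO COGS: 309 @ $24 + 122 @ $22 + 308 @ $20 + 320 @ $23 + 37 @ $21 = $24,397

COGS = $24,397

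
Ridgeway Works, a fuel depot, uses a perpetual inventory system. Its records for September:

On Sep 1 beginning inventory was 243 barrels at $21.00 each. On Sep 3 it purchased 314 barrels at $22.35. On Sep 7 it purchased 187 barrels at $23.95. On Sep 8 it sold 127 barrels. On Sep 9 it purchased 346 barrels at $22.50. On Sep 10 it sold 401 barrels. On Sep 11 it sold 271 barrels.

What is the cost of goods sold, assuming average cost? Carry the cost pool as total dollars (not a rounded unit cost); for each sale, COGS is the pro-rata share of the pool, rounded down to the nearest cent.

After Sep 1: 243 on hand, pool $5,103.00 (≈ $21.0000 each)
After Sep 3: 557 on hand, pool $12,120.90 (≈ $21.7610 each)
After Sep 7: 744 on hand, pool $16,599.55 (≈ $22.3112 each)
Sep 8, sell 127: 127/744 × $16,599.55 → $2,833.52
After Sep 9: 963 on hand, pool $21,551.03 (≈ $22.3791 each)
Sep 10, sell 401: 401/963 × $21,551.03 → $8,974.00
Sep 11, sell 271: 271/562 × $12,577.03 → $6,064.72
Total COGS = $2,833.52 + $8,974.00 + $6,064.72 = $17,872.24
Ending inventory (cost pool remaining) = $6,512.31
Check: goods available $24,384.55 = COGS $17,872.24 + ending $6,512.31

COGS = $17,872.24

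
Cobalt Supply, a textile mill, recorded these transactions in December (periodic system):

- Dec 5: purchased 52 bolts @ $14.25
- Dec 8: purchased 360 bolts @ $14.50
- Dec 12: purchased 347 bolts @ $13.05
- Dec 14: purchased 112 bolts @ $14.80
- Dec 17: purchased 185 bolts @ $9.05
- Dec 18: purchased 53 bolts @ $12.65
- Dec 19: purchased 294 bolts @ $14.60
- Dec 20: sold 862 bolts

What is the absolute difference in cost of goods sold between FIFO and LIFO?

$874.15

FIFO COGS: 52 @ $14.25 + 360 @ $14.50 + 347 @ $13.05 + 103 @ $14.80 = $12,013.75
LIFO COGS: 294 @ $14.60 + 53 @ $12.65 + 185 @ $9.05 + 112 @ $14.80 + 218 @ $13.05 = $11,139.60
Difference = |$12,013.75 − $11,139.60| = $874.15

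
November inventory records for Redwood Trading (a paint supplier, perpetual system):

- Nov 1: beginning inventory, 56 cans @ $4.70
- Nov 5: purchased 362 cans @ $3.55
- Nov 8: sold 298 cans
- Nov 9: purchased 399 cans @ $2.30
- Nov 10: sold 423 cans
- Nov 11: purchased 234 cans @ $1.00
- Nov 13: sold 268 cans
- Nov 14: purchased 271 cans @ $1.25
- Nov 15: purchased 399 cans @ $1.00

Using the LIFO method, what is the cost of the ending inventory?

Nov 8, 298 sold [LIFO — newest first]: 298 @ $3.55 = $1,057.90
Nov 10, 423 sold [LIFO — newest first]: 399 @ $2.30 + 24 @ $3.55 = $1,002.90
Nov 13, 268 sold [LIFO — newest first]: 234 @ $1.00 + 34 @ $3.55 = $354.70
Total COGS = $1,057.90 + $1,002.90 + $354.70 = $2,415.50
Ending inventory: 56 @ $4.70 + 6 @ $3.55 + 271 @ $1.25 + 399 @ $1.00 = $1,022.25

Ending inventory = $1,022.25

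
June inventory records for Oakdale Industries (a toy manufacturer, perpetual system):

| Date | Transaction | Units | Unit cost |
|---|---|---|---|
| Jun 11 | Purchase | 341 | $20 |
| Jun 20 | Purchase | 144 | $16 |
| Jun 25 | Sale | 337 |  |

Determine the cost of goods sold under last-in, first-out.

Jun 25, 337 sold [LIFO — newest first]: 144 @ $16 + 193 @ $20 = $6,164
Ending inventory: 148 @ $20 = $2,960

COGS = $6,164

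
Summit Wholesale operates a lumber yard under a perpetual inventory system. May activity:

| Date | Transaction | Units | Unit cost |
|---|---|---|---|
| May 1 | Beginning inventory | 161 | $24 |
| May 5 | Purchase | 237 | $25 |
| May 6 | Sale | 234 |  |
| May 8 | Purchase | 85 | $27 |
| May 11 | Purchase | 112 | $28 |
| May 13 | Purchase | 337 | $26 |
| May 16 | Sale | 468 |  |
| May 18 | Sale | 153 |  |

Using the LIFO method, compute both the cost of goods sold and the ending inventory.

May 6, 234 sold [LIFO — newest first]: 234 @ $25 = $5,850
May 16, 468 sold [LIFO — newest first]: 337 @ $26 + 112 @ $28 + 19 @ $27 = $12,411
May 18, 153 sold [LIFO — newest first]: 66 @ $27 + 3 @ $25 + 84 @ $24 = $3,873
Total COGS = $5,850 + $12,411 + $3,873 = $22,134
Ending inventory: 77 @ $24 = $1,848

COGS = $22,134; ending inventory = $1,848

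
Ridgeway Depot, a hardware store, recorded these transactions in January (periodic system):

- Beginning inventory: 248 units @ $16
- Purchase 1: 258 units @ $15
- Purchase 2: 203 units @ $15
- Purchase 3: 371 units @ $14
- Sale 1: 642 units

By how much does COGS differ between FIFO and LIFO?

$619

FIFO COGS: 248 @ $16 + 258 @ $15 + 136 @ $15 = $9,878
LIFO COGS: 371 @ $14 + 203 @ $15 + 68 @ $15 = $9,259
Difference = |$9,878 − $9,259| = $619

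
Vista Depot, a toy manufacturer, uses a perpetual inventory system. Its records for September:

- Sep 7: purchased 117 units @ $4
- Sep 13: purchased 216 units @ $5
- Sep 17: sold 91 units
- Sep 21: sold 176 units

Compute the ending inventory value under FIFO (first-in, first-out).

Sep 17, 91 sold [FIFO — oldest first]: 91 @ $4 = $364
Sep 21, 176 sold [FIFO — oldest first]: 26 @ $4 + 150 @ $5 = $854
Total COGS = $364 + $854 = $1,218
Ending inventory: 66 @ $5 = $330
Check: goods available $1,548 = COGS $1,218 + ending $330

Ending inventory = $330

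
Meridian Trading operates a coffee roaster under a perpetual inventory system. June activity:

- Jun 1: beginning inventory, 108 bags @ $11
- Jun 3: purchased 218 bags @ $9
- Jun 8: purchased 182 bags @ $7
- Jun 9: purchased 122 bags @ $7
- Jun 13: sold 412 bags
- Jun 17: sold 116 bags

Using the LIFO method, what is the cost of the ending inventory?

Jun 13, 412 sold [LIFO — newest first]: 122 @ $7 + 182 @ $7 + 108 @ $9 = $3,100
Jun 17, 116 sold [LIFO — newest first]: 110 @ $9 + 6 @ $11 = $1,056
Total COGS = $3,100 + $1,056 = $4,156
Ending inventory: 102 @ $11 = $1,122

Ending inventory = $1,122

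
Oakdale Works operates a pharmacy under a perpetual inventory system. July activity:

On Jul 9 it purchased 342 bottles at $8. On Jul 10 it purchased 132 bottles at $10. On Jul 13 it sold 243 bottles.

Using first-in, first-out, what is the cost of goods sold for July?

Jul 13, 243 sold [FIFO — oldest first]: 243 @ $8 = $1,944
Ending inventory: 99 @ $8 + 132 @ $10 = $2,112

COGS = $1,944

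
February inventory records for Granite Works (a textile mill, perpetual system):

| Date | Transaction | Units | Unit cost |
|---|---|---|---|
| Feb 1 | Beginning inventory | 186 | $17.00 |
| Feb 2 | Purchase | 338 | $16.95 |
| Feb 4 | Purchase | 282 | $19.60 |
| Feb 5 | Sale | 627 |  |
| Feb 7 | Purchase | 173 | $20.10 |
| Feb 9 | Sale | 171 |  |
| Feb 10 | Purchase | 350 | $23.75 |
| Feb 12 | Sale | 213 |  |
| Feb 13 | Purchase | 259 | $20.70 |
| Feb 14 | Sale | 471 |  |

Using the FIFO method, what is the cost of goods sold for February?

Feb 5, 627 sold [FIFO — oldest first]: 186 @ $17.00 + 338 @ $16.95 + 103 @ $19.60 = $10,909.90
Feb 9, 171 sold [FIFO — oldest first]: 171 @ $19.60 = $3,351.60
Feb 12, 213 sold [FIFO — oldest first]: 8 @ $19.60 + 173 @ $20.10 + 32 @ $23.75 = $4,394.10
Feb 14, 471 sold [FIFO — oldest first]: 318 @ $23.75 + 153 @ $20.70 = $10,719.60
Total COGS = $10,909.90 + $3,351.60 + $4,394.10 + $10,719.60 = $29,375.20
Ending inventory: 106 @ $20.70 = $2,194.20

COGS = $29,375.20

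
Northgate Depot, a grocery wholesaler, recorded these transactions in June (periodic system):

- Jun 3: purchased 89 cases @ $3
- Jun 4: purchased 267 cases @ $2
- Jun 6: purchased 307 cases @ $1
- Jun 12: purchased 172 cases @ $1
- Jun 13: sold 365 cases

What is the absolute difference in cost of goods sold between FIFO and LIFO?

$445

FIFO COGS: 89 @ $3 + 267 @ $2 + 9 @ $1 = $810
LIFO COGS: 172 @ $1 + 193 @ $1 = $365
Difference = |$810 − $365| = $445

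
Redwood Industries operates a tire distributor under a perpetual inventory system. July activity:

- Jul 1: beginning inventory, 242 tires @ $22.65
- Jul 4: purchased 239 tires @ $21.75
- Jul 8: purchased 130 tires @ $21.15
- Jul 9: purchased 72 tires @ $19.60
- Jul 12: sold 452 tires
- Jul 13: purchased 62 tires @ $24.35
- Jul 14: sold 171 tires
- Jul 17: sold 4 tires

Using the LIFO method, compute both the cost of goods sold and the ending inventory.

COGS = $13,677.25; ending inventory = $2,672.70

Jul 12, 452 sold [LIFO — newest first]: 72 @ $19.60 + 130 @ $21.15 + 239 @ $21.75 + 11 @ $22.65 = $9,608.10
Jul 14, 171 sold [LIFO — newest first]: 62 @ $24.35 + 109 @ $22.65 = $3,978.55
Jul 17, 4 sold [LIFO — newest first]: 4 @ $22.65 = $90.60
Total COGS = $9,608.10 + $3,978.55 + $90.60 = $13,677.25
Ending inventory: 118 @ $22.65 = $2,672.70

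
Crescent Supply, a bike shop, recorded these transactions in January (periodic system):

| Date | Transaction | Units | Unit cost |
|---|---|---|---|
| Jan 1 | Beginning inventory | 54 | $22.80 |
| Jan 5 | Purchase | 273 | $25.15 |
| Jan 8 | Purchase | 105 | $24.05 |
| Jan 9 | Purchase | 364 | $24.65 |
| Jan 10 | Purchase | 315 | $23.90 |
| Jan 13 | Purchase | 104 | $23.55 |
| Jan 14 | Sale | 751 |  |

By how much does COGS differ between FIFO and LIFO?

FIFO COGS: 54 @ $22.80 + 273 @ $25.15 + 105 @ $24.05 + 319 @ $24.65 = $18,485.75
LIFO COGS: 104 @ $23.55 + 315 @ $23.90 + 332 @ $24.65 = $18,161.50
Difference = |$18,485.75 − $18,161.50| = $324.25

$324.25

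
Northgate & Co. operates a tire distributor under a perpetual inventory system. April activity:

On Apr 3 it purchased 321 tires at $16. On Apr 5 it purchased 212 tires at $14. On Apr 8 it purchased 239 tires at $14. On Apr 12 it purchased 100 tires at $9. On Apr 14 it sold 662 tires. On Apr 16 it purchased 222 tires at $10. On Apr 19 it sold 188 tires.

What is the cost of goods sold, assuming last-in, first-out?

Apr 14, 662 sold [LIFO — newest first]: 100 @ $9 + 239 @ $14 + 212 @ $14 + 111 @ $16 = $8,990
Apr 19, 188 sold [LIFO — newest first]: 188 @ $10 = $1,880
Total COGS = $8,990 + $1,880 = $10,870
Ending inventory: 210 @ $16 + 34 @ $10 = $3,700

COGS = $10,870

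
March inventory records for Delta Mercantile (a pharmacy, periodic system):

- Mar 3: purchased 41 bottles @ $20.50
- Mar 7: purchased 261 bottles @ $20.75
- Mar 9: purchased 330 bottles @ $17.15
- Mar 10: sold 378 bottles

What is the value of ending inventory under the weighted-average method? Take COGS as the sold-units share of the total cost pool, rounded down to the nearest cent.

Ending inventory = $4,788.93

Mar 10, sell 378: 378/632 × $11,915.75 → $7,126.82
Ending inventory (cost pool remaining) = $4,788.93
Check: goods available $11,915.75 = COGS $7,126.82 + ending $4,788.93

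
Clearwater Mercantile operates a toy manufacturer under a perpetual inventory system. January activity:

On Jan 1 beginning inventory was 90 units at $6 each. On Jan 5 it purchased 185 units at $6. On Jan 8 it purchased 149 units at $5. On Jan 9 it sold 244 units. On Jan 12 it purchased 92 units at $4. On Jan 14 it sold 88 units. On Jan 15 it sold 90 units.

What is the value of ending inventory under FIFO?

Jan 9, 244 sold [FIFO — oldest first]: 90 @ $6 + 154 @ $6 = $1,464
Jan 14, 88 sold [FIFO — oldest first]: 31 @ $6 + 57 @ $5 = $471
Jan 15, 90 sold [FIFO — oldest first]: 90 @ $5 = $450
Total COGS = $1,464 + $471 + $450 = $2,385
Ending inventory: 2 @ $5 + 92 @ $4 = $378

Ending inventory = $378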